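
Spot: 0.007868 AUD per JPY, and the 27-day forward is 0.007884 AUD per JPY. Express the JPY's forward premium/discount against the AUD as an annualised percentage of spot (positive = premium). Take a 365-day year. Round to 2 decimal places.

+2.75%

T = 27/365 years.
Period premium: (0.007884 − 0.007868)/0.007868 = 0.0020336.
Annualise by dividing by T: 0.0020336 / (27/365) = 0.027491 → 2.75%.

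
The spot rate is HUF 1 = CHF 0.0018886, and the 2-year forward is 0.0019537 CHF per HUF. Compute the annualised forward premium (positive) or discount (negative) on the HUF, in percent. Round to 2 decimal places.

T = 2 years.
Period premium: (0.0019537 − 0.0018886)/0.0018886 = 0.0344700.
×(1/T) gives 1.72% p.a.

+1.72%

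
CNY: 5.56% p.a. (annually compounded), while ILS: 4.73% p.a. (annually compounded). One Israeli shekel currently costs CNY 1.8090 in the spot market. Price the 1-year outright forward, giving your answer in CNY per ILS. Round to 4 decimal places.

1.8233

T = 1 year.
CNY growth factor: (1 + 0.0556)^1 = 1.055600.
ILS accumulates by (1 + 0.0473)^1 = 1.047300.
Forward (CNY per ILS) = 1.809 × 1.055600 / 1.047300 = 1.823337.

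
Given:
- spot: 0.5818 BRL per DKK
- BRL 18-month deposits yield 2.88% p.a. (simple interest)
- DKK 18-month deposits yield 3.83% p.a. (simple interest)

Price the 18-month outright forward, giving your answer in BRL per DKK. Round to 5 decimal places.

T = 18/12 years.
BRL accumulates by 1 + 0.0288×18/12 = 1.043200.
Growth of 1 DKK over T: 1 + 0.0383×18/12 = 1.057450.
CIP: F = S · (grow BRL)/(grow DKK) = 0.5818 × 1.043200/1.057450 = 0.5739598 BRL per DKK.

0.57396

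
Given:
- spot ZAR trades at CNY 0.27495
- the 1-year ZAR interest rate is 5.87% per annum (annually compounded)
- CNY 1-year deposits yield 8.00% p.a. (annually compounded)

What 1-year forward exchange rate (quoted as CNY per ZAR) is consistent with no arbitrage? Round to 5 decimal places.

T = 1 year.
CNY accumulates by (1 + 0.0800)^1 = 1.080000.
ZAR growth factor: (1 + 0.0587)^1 = 1.058700.
Forward (CNY per ZAR) = 0.27495 × 1.080000 / 1.058700 = 0.2804817.

0.28048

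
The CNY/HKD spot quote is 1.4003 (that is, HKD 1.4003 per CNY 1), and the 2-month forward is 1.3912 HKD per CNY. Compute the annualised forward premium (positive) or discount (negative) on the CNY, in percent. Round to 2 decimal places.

T = 2/12 years.
CNY trades forward at -0.64986% vs spot over the period.
×(1/T) gives -3.90% p.a.

-3.90%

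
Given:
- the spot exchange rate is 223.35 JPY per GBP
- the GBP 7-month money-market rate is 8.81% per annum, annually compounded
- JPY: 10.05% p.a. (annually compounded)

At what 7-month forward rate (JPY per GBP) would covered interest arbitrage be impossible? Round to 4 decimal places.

224.8313

T = 7/12 years.
Growth of 1 JPY over T: (1 + 0.1005)^(7/12) = 1.057452481.
GBP growth factor: (1 + 0.0881)^(7/12) = 1.050485687.
CIP: F = S · (grow JPY)/(grow GBP) = 223.35 × 1.057452481/1.050485687 = 224.831251 JPY per GBP.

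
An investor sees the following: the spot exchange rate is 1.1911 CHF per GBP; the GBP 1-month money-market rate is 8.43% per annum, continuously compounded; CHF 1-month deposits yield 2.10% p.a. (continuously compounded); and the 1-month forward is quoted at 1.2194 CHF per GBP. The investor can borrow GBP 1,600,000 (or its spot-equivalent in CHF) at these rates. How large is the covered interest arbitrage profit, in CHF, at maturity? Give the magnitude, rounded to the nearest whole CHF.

T = 1/12 years.
Route A — deposit GBP, sell forward: 1,600,000 × 1.007049733 × 1.2194 = CHF 1,964,794.31.
Route B — convert at spot, deposit CHF: 1,600,000 × 1.1911 × 1.001751532 = CHF 1,909,098.00.
The quoted forward overvalues GBP, so borrow CHF, buy GBP at spot, deposit the GBP at 8.43%, and sell the proceeds forward at 1.2194.
Arbitrage profit = |1,964,794.31 − 1,909,098.00| = CHF 55,696.

CHF 55,696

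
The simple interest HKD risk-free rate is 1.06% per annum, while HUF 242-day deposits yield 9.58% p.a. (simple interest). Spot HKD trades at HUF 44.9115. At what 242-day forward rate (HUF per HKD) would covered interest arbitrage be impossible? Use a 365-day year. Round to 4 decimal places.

47.4308

T = 242/365 years.
HUF growth factor: 1 + 0.0958×242/365 = 1.06351671.
HKD growth factor: 1 + 0.0106×242/365 = 1.00702795.
CIP: F = S · (grow HUF)/(grow HKD) = 44.9115 × 1.06351671/1.00702795 = 47.430790 HUF per HKD.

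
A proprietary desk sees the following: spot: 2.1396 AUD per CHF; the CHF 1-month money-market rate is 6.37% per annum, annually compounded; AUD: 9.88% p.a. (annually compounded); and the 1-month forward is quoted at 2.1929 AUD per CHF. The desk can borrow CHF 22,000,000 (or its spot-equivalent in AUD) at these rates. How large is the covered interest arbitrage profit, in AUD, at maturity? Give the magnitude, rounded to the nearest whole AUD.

AUD 1,050,471

T = 1/12 years.
Route A — deposit CHF, sell forward: 22,000,000 × 1.0051593804 × 2.1929 = AUD 48,492,708.12.
Route B — convert at spot, deposit AUD: 22,000,000 × 2.1396 × 1.0078824606 = AUD 47,442,236.88.
The quoted forward overvalues CHF, so borrow AUD, buy CHF at spot, deposit the CHF at 6.37%, and sell the proceeds forward at 2.1929.
Profit = 48,492,708.12 − 47,442,236.88 = AUD 1,050,471.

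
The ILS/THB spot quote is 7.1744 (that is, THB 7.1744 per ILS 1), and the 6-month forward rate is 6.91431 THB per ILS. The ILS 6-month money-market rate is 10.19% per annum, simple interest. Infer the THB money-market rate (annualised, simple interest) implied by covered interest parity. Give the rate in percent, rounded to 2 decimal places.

T = 6/12 years.
F/S = 6.91431/7.1744 = 0.9637475 = (growth of THB) / (growth of ILS).
ILS growth factor: 1 + 0.1019×6/12 = 1.050950.
Hence g_THB = 1.0128504.
(1.0128504 − 1)/T = 0.025701, i.e. 2.57%.

2.57%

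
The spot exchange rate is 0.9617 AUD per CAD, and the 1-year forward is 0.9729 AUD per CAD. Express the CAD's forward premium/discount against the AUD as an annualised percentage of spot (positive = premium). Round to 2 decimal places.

+1.16%

T = 1 year.
CAD trades forward at +1.16460% vs spot over the period.
×(1/T) gives 1.16% p.a.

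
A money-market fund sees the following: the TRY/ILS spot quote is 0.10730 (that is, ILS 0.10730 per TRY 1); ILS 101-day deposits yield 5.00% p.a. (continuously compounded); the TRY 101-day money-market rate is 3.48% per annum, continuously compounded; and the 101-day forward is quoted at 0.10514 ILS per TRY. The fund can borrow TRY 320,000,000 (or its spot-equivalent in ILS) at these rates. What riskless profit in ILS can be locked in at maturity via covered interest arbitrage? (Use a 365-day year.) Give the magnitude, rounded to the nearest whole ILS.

ILS 844,011

T = 101/365 years.
Invest the TRY and cover forward: 320,000,000 × 1.0096761027 × 0.10514 = ILS 33,970,350.54.
Convert at spot and invest in ILS: 320,000,000 × 0.10730 × 1.0139317715 = ILS 34,814,361.31.
The quoted forward undervalues TRY, so borrow TRY, convert to ILS at spot, deposit the ILS at 5.00%, and buy TRY forward at 0.10514 to cover the loan.
Arbitrage profit = |33,970,350.54 − 34,814,361.31| = ILS 844,011.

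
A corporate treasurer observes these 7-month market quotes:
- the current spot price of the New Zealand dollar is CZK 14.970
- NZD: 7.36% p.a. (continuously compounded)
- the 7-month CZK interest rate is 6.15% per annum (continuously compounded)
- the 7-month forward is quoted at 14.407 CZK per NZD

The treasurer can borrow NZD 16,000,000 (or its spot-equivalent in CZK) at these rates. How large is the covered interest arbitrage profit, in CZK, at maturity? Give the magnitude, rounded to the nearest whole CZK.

CZK 7,644,603

T = 7/12 years.
Route A — deposit NZD, sell forward: 16,000,000 × 1.04386830131 × 14.407 = CZK 240,624,169.87.
Route B — convert at spot, deposit CZK: 16,000,000 × 14.970 × 1.03652627261 = CZK 248,268,772.82.
The quoted forward undervalues NZD, so borrow NZD, convert to CZK at spot, deposit the CZK at 6.15%, and buy NZD forward at 14.407 to cover the loan.
Profit = 248,268,772.82 − 240,624,169.87 = CZK 7,644,603.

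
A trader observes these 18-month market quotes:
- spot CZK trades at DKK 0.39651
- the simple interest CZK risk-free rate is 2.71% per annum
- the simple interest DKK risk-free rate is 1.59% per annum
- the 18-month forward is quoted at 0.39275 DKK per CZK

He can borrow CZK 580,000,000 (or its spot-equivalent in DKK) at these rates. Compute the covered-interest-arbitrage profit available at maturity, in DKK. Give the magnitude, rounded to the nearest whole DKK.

T = 18/12 years.
Keep in CZK, deliver into the forward: 580,000,000·1.040650·0.39275 = DKK 237,054,866.75.
Swap to DKK now, deposit: 580,000,000·0.39651·1.023850 = DKK 235,460,722.83.
The quoted forward overvalues CZK, so borrow DKK, buy CZK at spot, deposit the CZK at 2.71%, and sell the proceeds forward at 0.39275.
The gap between the two covered legs is DKK 1,594,144.

DKK 1,594,144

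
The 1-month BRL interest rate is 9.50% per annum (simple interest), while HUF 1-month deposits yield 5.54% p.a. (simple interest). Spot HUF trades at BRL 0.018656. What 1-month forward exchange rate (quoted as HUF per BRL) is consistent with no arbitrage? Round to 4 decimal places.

53.4266

T = 1/12 years.
Growth of 1 BRL over T: 1 + 0.0950×1/12 = 1.00791667.
HUF accumulates by 1 + 0.0554×1/12 = 1.00461667.
Forward (BRL per HUF) = 0.018656 × 1.00791667 / 1.00461667 = 0.018717282.
Invert for HUF per BRL: 1 / 0.018717282 = 53.4266.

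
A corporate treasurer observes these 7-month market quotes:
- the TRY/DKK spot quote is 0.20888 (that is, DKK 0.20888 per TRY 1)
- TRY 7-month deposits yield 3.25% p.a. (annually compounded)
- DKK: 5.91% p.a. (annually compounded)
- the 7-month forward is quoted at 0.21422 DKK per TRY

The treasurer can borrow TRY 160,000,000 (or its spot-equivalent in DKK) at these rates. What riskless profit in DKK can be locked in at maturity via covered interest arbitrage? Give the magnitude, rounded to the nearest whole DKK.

DKK 361,489

T = 7/12 years.
Keep in TRY, deliver into the forward: 160,000,000·1.0188319018·0.21422 = DKK 34,920,667.20.
Swap to DKK now, deposit: 160,000,000·0.20888·1.0340619663 = DKK 34,559,178.16.
The quoted forward overvalues TRY, so borrow DKK, buy TRY at spot, deposit the TRY at 3.25%, and sell the proceeds forward at 0.21422.
Profit = 34,920,667.20 − 34,559,178.16 = DKK 361,489.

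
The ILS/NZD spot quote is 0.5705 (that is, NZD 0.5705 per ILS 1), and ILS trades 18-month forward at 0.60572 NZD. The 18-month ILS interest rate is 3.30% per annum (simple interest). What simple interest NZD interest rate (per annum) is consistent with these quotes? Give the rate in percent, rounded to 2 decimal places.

7.62%

T = 18/12 years.
CIP gives F = S · g_NZD/g_ILS, so g_NZD/g_ILS = 0.60572/0.5705 = 1.0617353.
The ILS side grows by 1 + 0.0330×18/12 = 1.049500.
So the NZD growth factor = 1.1142912.
(1.1142912 − 1)/T = 0.076194, i.e. 7.62%.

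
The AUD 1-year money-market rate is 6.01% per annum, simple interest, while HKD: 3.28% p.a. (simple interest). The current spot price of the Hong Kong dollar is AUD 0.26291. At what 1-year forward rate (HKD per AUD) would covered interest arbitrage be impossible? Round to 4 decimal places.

T = 1 year.
AUD growth factor: 1 + 0.0601×1 = 1.060100.
HKD growth factor: 1 + 0.0328×1 = 1.032800.
CIP: F = S · (grow AUD)/(grow HKD) = 0.26291 × 1.060100/1.032800 = 0.2698595 AUD per HKD.
Invert for HKD per AUD: 1 / 0.2698595 = 3.7056.

3.7056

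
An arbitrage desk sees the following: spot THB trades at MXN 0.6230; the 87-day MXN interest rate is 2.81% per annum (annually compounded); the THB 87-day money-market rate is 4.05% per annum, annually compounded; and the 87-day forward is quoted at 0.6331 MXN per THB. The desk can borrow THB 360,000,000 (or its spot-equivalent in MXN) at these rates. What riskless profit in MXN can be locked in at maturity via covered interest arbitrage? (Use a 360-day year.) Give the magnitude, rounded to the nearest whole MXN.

MXN 4,326,180

T = 87/360 years.
Route A — deposit THB, sell forward: 360,000,000 × 1.00964067173 × 0.6331 = MXN 230,113,263.34.
Route B — convert at spot, deposit MXN: 360,000,000 × 0.6230 × 1.00671964886 = MXN 225,787,082.85.
The quoted forward overvalues THB, so borrow MXN, buy THB at spot, deposit the THB at 4.05%, and sell the proceeds forward at 0.6331.
Arbitrage profit = |230,113,263.34 − 225,787,082.85| = MXN 4,326,180.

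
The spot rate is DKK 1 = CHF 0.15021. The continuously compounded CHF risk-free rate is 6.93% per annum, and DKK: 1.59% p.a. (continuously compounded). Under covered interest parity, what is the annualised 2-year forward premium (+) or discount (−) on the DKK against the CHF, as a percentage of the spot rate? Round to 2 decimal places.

T = 2 years.
No-arbitrage forward: 0.15021 × 1.1486645 / 1.032311 = 0.16714042 CHF/DKK.
Annualised premium = (F − S)/S × (1/T) = (0.16714042 − 0.15021)/0.15021 ÷ 2 = 5.64%.

+5.64%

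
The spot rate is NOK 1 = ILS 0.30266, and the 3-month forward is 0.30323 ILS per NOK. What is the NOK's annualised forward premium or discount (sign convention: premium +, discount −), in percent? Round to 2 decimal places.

+0.75%

T = 3/12 years.
Period premium: (0.30323 − 0.30266)/0.30266 = 0.0018833.
Per annum: 0.0018833 / (3/12) = 0.007533 = 0.75%.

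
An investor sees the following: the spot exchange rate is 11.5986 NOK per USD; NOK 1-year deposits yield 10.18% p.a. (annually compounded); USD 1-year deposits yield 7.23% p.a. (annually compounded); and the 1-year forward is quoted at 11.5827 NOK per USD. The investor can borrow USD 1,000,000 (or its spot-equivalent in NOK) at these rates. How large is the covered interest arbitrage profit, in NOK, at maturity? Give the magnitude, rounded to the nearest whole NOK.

NOK 359,208

T = 1 year.
Keep in USD, deliver into the forward: 1,000,000·1.072300·11.5827 = NOK 12,420,129.21.
Swap to NOK now, deposit: 1,000,000·11.5986·1.101800 = NOK 12,779,337.48.
The quoted forward undervalues USD, so borrow USD, convert to NOK at spot, deposit the NOK at 10.18%, and buy USD forward at 11.5827 to cover the loan.
Arbitrage profit = |12,420,129.21 − 12,779,337.48| = NOK 359,208.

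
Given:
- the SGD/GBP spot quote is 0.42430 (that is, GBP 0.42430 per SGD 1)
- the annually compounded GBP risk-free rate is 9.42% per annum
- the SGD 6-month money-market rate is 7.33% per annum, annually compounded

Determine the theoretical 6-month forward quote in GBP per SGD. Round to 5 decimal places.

T = 6/12 years.
GBP growth factor: (1 + 0.0942)^(6/12) = 1.0460402.
SGD growth factor: (1 + 0.0733)^(6/12) = 1.0360019.
Forward (GBP per SGD) = 0.4243 × 1.0460402 / 1.0360019 = 0.4284112.

0.42841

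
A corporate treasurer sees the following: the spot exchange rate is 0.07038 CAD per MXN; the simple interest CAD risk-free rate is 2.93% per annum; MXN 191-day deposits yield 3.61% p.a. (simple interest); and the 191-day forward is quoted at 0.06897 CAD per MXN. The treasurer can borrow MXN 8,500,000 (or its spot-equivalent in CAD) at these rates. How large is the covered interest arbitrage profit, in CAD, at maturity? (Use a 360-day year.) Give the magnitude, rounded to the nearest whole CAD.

CAD 10,056

T = 191/360 years.
Invest the MXN and cover forward: 8,500,000 × 1.01915306 × 0.06897 = CAD 597,473.39.
Convert at spot and invest in CAD: 8,500,000 × 0.07038 × 1.01554528 = CAD 607,529.65.
The quoted forward undervalues MXN, so borrow MXN, convert to CAD at spot, deposit the CAD at 2.93%, and buy MXN forward at 0.06897 to cover the loan.
Profit = 607,529.65 − 597,473.39 = CAD 10,056.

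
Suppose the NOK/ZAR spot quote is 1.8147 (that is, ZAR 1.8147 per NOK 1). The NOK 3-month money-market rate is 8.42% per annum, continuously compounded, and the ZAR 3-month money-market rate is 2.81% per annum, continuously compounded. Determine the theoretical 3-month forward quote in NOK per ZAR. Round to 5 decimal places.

T = 3/12 years.
Growth of 1 ZAR over T: e^(0.0281×3/12) = 1.0070497.
Growth of 1 NOK over T: e^(0.0842×3/12) = 1.0212731.
So F = 1.8147 × 1.0070497 / 1.0212731 = 1.789426 (ZAR/NOK).
Quoted the other way: 1/1.789426 = 0.55884 NOK per ZAR.

0.55884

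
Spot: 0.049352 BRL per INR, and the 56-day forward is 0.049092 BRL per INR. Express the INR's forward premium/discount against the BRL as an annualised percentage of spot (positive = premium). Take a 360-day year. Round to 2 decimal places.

T = 56/360 years.
(F − S)/S = (0.049092 − 0.049352)/0.049352 = -0.0052683.
Per annum: -0.0052683 / (56/360) = -0.033868 = -3.39%.

-3.39%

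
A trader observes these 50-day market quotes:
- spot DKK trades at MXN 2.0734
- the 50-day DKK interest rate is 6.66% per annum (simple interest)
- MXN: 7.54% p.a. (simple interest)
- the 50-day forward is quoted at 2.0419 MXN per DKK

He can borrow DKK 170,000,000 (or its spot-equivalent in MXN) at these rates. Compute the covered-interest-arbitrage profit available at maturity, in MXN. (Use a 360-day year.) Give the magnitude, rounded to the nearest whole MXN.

MXN 5,835,340

T = 50/360 years.
Invest the DKK and cover forward: 170,000,000 × 1.009250 × 2.0419 = MXN 350,333,887.75.
Convert at spot and invest in MXN: 170,000,000 × 2.0734 × 1.01047222222 = MXN 356,169,227.94.
The quoted forward undervalues DKK, so borrow DKK, convert to MXN at spot, deposit the MXN at 7.54%, and buy DKK forward at 2.0419 to cover the loan.
Profit = 356,169,227.94 − 350,333,887.75 = MXN 5,835,340.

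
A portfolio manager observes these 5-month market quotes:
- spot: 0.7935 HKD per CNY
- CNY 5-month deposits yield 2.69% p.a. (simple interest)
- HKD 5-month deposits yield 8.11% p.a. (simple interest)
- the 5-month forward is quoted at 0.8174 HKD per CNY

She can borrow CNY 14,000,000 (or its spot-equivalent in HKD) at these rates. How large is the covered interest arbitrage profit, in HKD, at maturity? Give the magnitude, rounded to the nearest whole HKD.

T = 5/12 years.
Invest the CNY and cover forward: 14,000,000 × 1.0112083333 × 0.8174 = HKD 11,571,863.68.
Convert at spot and invest in HKD: 14,000,000 × 0.7935 × 1.0337916667 = HKD 11,484,391.63.
The quoted forward overvalues CNY, so borrow HKD, buy CNY at spot, deposit the CNY at 2.69%, and sell the proceeds forward at 0.8174.
The gap between the two covered legs is HKD 87,472.

HKD 87,472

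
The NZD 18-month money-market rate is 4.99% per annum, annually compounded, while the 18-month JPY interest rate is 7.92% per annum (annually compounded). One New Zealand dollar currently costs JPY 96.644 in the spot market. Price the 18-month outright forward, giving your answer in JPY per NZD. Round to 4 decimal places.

100.7177

T = 18/12 years.
Growth of 1 JPY over T: (1 + 0.0792)^(18/12) = 1.121122078.
NZD growth factor: (1 + 0.0499)^(18/12) = 1.07577613.
So F = 96.644 × 1.121122078 / 1.07577613 = 100.717723 (JPY/NZD).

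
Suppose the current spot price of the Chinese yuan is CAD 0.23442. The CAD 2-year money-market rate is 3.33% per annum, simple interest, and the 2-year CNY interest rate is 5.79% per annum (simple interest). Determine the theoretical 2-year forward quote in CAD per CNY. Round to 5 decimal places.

0.22408

T = 2 years.
CAD growth factor: 1 + 0.0333×2 = 1.066600.
CNY accumulates by 1 + 0.0579×2 = 1.115800.
Forward (CAD per CNY) = 0.23442 × 1.066600 / 1.115800 = 0.2240835.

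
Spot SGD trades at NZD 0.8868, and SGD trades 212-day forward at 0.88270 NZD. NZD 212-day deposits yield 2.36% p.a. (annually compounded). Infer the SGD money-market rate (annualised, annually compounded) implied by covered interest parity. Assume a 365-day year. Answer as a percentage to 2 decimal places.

T = 212/365 years.
F/S = 0.8827/0.8868 = 0.9953766 = (growth of NZD) / (growth of SGD).
NZD growth factor: (1 + 0.0236)^(212/365) = 1.0136403.
That pins the SGD growth at 1.0183485.
Annualise: 1.0183485^(365/212) − 1 = 0.031799 = 3.18%.

3.18%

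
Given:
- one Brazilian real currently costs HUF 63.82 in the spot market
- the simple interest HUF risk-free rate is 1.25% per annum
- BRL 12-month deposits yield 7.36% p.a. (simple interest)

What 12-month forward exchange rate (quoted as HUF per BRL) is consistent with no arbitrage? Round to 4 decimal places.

T = 1 year.
HUF growth factor: 1 + 0.0125×1 = 1.012500.
BRL accumulates by 1 + 0.0736×1 = 1.073600.
So F = 63.82 × 1.012500 / 1.073600 = 60.187919 (HUF/BRL).

60.1879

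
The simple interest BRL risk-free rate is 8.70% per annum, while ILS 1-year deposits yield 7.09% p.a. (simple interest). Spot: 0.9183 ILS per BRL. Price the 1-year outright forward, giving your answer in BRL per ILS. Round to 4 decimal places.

1.1053

T = 1 year.
Growth of 1 ILS over T: 1 + 0.0709×1 = 1.070900.
Growth of 1 BRL over T: 1 + 0.0870×1 = 1.087000.
So F = 0.9183 × 1.070900 / 1.087000 = 0.9046987 (ILS/BRL).
Quoted the other way: 1/0.9046987 = 1.1053 BRL per ILS.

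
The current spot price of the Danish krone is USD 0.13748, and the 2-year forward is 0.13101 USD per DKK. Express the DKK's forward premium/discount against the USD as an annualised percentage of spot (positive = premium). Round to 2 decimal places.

-2.35%

T = 2 years.
DKK trades forward at -4.70614% vs spot over the period.
Annualise by dividing by T: -0.0470614 / 2 = -0.023531 → -2.35%.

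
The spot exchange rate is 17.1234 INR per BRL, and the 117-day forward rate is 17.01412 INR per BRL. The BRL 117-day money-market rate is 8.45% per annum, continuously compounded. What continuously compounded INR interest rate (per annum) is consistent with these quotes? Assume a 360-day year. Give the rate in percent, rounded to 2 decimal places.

6.48%

T = 117/360 years.
CIP gives F = S · g_INR/g_BRL, so g_INR/g_BRL = 17.01412/17.1234 = 0.9936181.
The BRL side grows by e^(0.0845×117/360) = 1.0278431.
That pins the INR growth at 1.0212835.
Take logs: ln 1.0212835 / (117/360) = 0.064801, so 6.48%.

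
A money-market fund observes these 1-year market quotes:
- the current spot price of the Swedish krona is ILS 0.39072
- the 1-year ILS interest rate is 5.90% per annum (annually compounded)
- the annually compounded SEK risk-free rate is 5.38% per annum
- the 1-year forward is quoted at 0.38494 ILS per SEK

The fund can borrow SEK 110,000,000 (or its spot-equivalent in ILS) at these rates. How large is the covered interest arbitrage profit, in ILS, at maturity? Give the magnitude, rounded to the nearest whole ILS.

ILS 893,498

T = 1 year.
Route A — deposit SEK, sell forward: 110,000,000 × 1.053800 × 0.38494 = ILS 44,621,474.92.
Route B — convert at spot, deposit ILS: 110,000,000 × 0.39072 × 1.059000 = ILS 45,514,972.80.
The quoted forward undervalues SEK, so borrow SEK, convert to ILS at spot, deposit the ILS at 5.90%, and buy SEK forward at 0.38494 to cover the loan.
Profit = 45,514,972.80 − 44,621,474.92 = ILS 893,498.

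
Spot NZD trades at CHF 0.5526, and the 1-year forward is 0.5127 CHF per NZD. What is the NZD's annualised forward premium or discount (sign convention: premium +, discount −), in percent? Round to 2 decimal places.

T = 1 year.
(F − S)/S = (0.5127 − 0.5526)/0.5526 = -0.0722041.
Per annum: -0.0722041 / 1 = -0.072204 = -7.22%.

-7.22%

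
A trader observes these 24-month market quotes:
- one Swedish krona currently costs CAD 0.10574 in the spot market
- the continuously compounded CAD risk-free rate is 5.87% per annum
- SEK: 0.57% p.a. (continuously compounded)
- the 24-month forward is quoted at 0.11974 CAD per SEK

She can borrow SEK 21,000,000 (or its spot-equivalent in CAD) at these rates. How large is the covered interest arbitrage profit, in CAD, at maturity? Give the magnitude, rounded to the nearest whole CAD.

CAD 46,219

T = 2 years.
Invest the SEK and cover forward: 21,000,000 × 1.011465228 × 0.11974 = CAD 2,543,369.77.
Convert at spot and invest in CAD: 21,000,000 × 0.10574 × 1.124569167 = CAD 2,497,150.82.
The quoted forward overvalues SEK, so borrow CAD, buy SEK at spot, deposit the SEK at 0.57%, and sell the proceeds forward at 0.11974.
Profit = 2,543,369.77 − 2,497,150.82 = CAD 46,219.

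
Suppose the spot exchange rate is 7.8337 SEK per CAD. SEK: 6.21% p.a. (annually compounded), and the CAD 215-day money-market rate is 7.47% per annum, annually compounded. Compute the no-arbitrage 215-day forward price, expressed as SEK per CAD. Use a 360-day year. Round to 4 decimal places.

7.7787

T = 215/360 years.
Growth of 1 SEK over T: (1 + 0.0621)^(215/360) = 1.0366367.
CAD accumulates by (1 + 0.0747)^(215/360) = 1.0439638.
CIP: F = S · (grow SEK)/(grow CAD) = 7.8337 × 1.0366367/1.0439638 = 7.778719 SEK per CAD.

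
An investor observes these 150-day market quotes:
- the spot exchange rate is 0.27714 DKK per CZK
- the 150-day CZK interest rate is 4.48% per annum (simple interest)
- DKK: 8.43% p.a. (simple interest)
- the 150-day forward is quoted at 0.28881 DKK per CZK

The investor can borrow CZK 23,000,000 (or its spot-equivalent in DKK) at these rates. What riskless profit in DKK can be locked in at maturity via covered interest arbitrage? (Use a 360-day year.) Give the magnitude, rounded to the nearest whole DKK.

T = 150/360 years.
Route A — deposit CZK, sell forward: 23,000,000 × 1.018666667 × 0.28881 = DKK 6,766,625.76.
Route B — convert at spot, deposit DKK: 23,000,000 × 0.27714 × 1.035125 = DKK 6,598,114.48.
The quoted forward overvalues CZK, so borrow DKK, buy CZK at spot, deposit the CZK at 4.48%, and sell the proceeds forward at 0.28881.
Arbitrage profit = |6,766,625.76 − 6,598,114.48| = DKK 168,511.

DKK 168,511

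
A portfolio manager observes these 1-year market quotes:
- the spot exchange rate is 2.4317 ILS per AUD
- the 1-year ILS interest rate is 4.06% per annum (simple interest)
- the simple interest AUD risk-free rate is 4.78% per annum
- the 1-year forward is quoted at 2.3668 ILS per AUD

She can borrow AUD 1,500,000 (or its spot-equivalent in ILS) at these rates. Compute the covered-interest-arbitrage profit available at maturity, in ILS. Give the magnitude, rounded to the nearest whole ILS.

T = 1 year.
Route A — deposit AUD, sell forward: 1,500,000 × 1.047800 × 2.3668 = ILS 3,719,899.56.
Route B — convert at spot, deposit ILS: 1,500,000 × 2.4317 × 1.040600 = ILS 3,795,640.53.
The quoted forward undervalues AUD, so borrow AUD, convert to ILS at spot, deposit the ILS at 4.06%, and buy AUD forward at 2.3668 to cover the loan.
Profit = 3,795,640.53 − 3,719,899.56 = ILS 75,741.

ILS 75,741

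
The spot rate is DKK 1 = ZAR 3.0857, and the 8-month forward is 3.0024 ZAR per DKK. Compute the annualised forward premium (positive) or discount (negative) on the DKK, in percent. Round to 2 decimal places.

-4.05%

T = 8/12 years.
DKK trades forward at -2.69955% vs spot over the period.
×(1/T) gives -4.05% p.a.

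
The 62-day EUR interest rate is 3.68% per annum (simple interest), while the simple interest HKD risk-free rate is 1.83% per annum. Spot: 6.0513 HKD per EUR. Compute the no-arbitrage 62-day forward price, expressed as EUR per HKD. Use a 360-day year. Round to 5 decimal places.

T = 62/360 years.
HKD growth factor: 1 + 0.0183×62/360 = 1.0031517.
Growth of 1 EUR over T: 1 + 0.0368×62/360 = 1.0063378.
Forward (HKD per EUR) = 6.0513 × 1.0031517 / 1.0063378 = 6.032141.
Invert for EUR per HKD: 1 / 6.032141 = 0.16578.

0.16578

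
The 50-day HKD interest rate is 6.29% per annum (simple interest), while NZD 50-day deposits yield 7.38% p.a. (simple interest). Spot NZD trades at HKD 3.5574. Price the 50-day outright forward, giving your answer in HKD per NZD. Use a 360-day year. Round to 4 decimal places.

3.5521

T = 50/360 years.
Growth of 1 HKD over T: 1 + 0.0629×50/360 = 1.0087361.
NZD accumulates by 1 + 0.0738×50/360 = 1.010250.
CIP: F = S · (grow HKD)/(grow NZD) = 3.5574 × 1.0087361/1.010250 = 3.552069 HKD per NZD.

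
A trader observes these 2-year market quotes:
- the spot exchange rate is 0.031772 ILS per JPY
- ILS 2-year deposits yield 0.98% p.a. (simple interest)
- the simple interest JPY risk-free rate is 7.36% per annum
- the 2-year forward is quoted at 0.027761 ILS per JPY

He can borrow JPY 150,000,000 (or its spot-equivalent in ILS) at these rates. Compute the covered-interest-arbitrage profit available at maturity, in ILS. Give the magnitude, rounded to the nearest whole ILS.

T = 2 years.
Keep in JPY, deliver into the forward: 150,000,000·1.147200·0.027761 = ILS 4,777,112.88.
Swap to ILS now, deposit: 150,000,000·0.031772·1.019600 = ILS 4,859,209.68.
The quoted forward undervalues JPY, so borrow JPY, convert to ILS at spot, deposit the ILS at 0.98%, and buy JPY forward at 0.027761 to cover the loan.
The gap between the two covered legs is ILS 82,097.

ILS 82,097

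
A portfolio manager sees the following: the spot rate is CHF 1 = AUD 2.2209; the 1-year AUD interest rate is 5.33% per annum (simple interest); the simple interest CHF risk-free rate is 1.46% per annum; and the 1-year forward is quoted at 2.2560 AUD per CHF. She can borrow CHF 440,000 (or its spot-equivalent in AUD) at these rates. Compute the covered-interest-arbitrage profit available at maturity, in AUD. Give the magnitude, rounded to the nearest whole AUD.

AUD 22,148

T = 1 year.
Keep in CHF, deliver into the forward: 440,000·1.014600·2.2560 = AUD 1,007,132.54.
Swap to AUD now, deposit: 440,000·2.2209·1.053300 = AUD 1,029,280.55.
The quoted forward undervalues CHF, so borrow CHF, convert to AUD at spot, deposit the AUD at 5.33%, and buy CHF forward at 2.2560 to cover the loan.
Profit = 1,029,280.55 − 1,007,132.54 = AUD 22,148.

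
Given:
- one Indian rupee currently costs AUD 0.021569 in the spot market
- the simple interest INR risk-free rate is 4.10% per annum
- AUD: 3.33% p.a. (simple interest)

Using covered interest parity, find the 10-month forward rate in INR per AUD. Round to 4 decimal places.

T = 10/12 years.
AUD growth factor: 1 + 0.0333×10/12 = 1.027750.
INR growth factor: 1 + 0.0410×10/12 = 1.03416667.
Forward (AUD per INR) = 0.021569 × 1.027750 / 1.03416667 = 0.021435171.
Invert for INR per AUD: 1 / 0.021435171 = 46.6523.

46.6523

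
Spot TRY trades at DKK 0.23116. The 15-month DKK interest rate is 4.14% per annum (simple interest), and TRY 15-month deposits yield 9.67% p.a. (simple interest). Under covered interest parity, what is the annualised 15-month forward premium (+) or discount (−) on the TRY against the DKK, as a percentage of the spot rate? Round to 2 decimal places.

T = 15/12 years.
F = S · g_DKK/g_TRY = 0.23116 × 1.051750/1.120875 = 0.21690423.
Annualised premium = (F − S)/S × (1/T) = (0.21690423 − 0.23116)/0.23116 ÷ (15/12) = -4.93%.

-4.93%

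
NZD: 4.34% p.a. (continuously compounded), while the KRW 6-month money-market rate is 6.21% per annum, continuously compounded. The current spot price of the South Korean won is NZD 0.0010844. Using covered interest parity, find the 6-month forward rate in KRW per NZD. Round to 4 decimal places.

T = 6/12 years.
NZD accumulates by e^(0.0434×6/12) = 1.021937157.
KRW growth factor: e^(0.0621×6/12) = 1.031537079.
So F = 0.0010844 × 1.021937157 / 1.031537079 = 0.00107430811 (NZD/KRW).
Invert for KRW per NZD: 1 / 0.00107430811 = 930.8317.

930.8317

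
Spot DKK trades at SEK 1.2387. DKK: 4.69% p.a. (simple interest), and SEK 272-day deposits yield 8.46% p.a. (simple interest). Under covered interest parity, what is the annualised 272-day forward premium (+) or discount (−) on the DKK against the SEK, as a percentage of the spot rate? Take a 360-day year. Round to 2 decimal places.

T = 272/360 years.
CIP forward (SEK per DKK) = 1.2387 × 1.063920/1.0354356 = 1.2727761.
(F − S)/S ÷ T = (1.2727761 − 1.2387)/1.2387/(272/360) = 0.036410 → 3.64%.

+3.64%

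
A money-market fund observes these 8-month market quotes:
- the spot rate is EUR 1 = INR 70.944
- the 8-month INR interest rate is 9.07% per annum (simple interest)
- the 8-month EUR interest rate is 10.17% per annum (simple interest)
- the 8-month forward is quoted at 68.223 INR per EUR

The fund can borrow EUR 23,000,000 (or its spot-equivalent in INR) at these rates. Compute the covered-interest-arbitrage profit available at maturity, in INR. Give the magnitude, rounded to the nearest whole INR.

INR 54,860,239

T = 8/12 years.
Invest the EUR and cover forward: 23,000,000 × 1.067800 × 68.223 = INR 1,675,515,946.20.
Convert at spot and invest in INR: 23,000,000 × 70.944 × 1.060466666667 = INR 1,730,376,185.60.
The quoted forward undervalues EUR, so borrow EUR, convert to INR at spot, deposit the INR at 9.07%, and buy EUR forward at 68.223 to cover the loan.
The gap between the two covered legs is INR 54,860,239.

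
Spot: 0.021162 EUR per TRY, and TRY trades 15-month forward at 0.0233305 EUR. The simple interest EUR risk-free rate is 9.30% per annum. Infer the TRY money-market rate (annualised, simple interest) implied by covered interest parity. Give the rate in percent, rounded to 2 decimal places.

1.00%

T = 15/12 years.
CIP gives F = S · g_EUR/g_TRY, so g_EUR/g_TRY = 0.0233305/0.021162 = 1.1024714.
The EUR side grows by 1 + 0.0930×15/12 = 1.116250.
That pins the TRY growth at 1.0124979.
r = (1.0124979 − 1)/(15/12) = 0.009998 → 1.00%.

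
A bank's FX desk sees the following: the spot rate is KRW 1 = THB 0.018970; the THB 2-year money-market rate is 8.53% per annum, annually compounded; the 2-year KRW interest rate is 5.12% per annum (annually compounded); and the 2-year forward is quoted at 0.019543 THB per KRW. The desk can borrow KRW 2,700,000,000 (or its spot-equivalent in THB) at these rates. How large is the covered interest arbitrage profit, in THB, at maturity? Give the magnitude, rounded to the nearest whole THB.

T = 2 years.
Route A — deposit KRW, sell forward: 2,700,000,000 × 1.10502144 × 0.019543 = THB 58,307,671.81.
Route B — convert at spot, deposit THB: 2,700,000,000 × 0.018970 × 1.17787609 = THB 60,329,635.45.
The quoted forward undervalues KRW, so borrow KRW, convert to THB at spot, deposit the THB at 8.53%, and buy KRW forward at 0.019543 to cover the loan.
The gap between the two covered legs is THB 2,021,964.

THB 2,021,964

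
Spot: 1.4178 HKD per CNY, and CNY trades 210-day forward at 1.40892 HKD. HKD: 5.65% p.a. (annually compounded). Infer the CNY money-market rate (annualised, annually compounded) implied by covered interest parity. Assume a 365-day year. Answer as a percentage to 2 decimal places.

6.81%

T = 210/365 years.
By CIP, F/S equals the HKD-to-CNY growth ratio: 1.40892/1.4178 = 0.9937368.
The HKD side grows by (1 + 0.0565)^(210/365) = 1.032127.
Hence g_CNY = 1.0386322.
r = 1.0386322^(365/210) − 1 = 0.068101 → 6.81%.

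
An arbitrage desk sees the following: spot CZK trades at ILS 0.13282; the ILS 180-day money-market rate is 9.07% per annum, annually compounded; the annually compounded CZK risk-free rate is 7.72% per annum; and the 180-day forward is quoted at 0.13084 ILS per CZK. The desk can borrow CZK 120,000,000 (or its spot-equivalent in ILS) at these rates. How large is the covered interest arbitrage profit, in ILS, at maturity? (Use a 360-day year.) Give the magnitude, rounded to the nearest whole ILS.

ILS 349,936

T = 180/360 years.
Keep in CZK, deliver into the forward: 120,000,000·1.0378824596·0.13084 = ILS 16,295,584.92.
Swap to ILS now, deposit: 120,000,000·0.13282·1.0443658363 = ILS 16,645,520.45.
The quoted forward undervalues CZK, so borrow CZK, convert to ILS at spot, deposit the ILS at 9.07%, and buy CZK forward at 0.13084 to cover the loan.
Profit = 16,645,520.45 − 16,295,584.92 = ILS 349,936.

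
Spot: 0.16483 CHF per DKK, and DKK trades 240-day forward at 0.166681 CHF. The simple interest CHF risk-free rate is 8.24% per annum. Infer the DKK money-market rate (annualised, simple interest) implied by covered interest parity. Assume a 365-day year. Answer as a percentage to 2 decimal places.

T = 240/365 years.
F/S = 0.166681/0.16483 = 1.0112298 = (growth of CHF) / (growth of DKK).
The CHF side grows by 1 + 0.0824×240/365 = 1.0541808.
Hence g_DKK = 1.042474.
(1.042474 − 1)/T = 0.064596, i.e. 6.46%.

6.46%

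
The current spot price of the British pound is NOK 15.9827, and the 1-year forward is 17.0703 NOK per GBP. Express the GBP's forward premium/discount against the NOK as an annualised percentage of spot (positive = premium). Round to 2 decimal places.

T = 1 year.
Period premium: (17.0703 − 15.9827)/15.9827 = 0.0680486.
Per annum: 0.0680486 / 1 = 0.068049 = 6.80%.

+6.80%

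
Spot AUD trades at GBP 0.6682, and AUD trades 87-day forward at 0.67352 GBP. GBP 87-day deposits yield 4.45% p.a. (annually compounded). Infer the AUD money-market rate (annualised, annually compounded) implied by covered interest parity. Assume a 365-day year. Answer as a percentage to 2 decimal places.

T = 87/365 years.
By CIP, F/S equals the GBP-to-AUD growth ratio: 0.67352/0.6682 = 1.0079617.
GBP growth factor: (1 + 0.0445)^(87/365) = 1.0104317.
Hence g_AUD = 1.0024505.
r = 1.0024505^(365/87) − 1 = 0.010321 → 1.03%.

1.03%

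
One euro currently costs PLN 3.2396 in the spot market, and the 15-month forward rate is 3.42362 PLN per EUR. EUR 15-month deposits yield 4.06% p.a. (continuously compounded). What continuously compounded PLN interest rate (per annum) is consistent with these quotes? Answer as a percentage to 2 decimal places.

8.48%

T = 15/12 years.
F/S = 3.42362/3.2396 = 1.0568033 = (growth of PLN) / (growth of EUR).
EUR growth factor: e^(0.0406×15/12) = 1.0520598.
So the PLN growth factor = 1.1118203.
Take logs: ln 1.1118203 / (15/12) = 0.084799, so 8.48%.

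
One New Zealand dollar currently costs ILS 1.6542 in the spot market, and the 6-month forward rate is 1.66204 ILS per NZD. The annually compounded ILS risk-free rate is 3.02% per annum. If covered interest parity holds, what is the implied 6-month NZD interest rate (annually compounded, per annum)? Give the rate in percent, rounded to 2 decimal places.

2.05%

T = 6/12 years.
F/S = 1.66204/1.6542 = 1.0047395 = (growth of ILS) / (growth of NZD).
ILS growth factor: (1 + 0.0302)^(6/12) = 1.0149877.
That pins the NZD growth at 1.0101999.
Annualise: 1.0101999^(12/6) − 1 = 0.020504 = 2.05%.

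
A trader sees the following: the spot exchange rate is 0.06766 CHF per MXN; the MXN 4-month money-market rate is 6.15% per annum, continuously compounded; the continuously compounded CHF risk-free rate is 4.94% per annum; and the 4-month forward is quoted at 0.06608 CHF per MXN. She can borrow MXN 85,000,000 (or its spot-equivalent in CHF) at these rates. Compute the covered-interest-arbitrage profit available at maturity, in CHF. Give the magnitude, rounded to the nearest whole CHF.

CHF 113,453

T = 4/12 years.
Keep in MXN, deliver into the forward: 85,000,000·1.020711568·0.06608 = CHF 5,733,132.74.
Swap to CHF now, deposit: 85,000,000·0.06766·1.016602989 = CHF 5,846,585.45.
The quoted forward undervalues MXN, so borrow MXN, convert to CHF at spot, deposit the CHF at 4.94%, and buy MXN forward at 0.06608 to cover the loan.
Profit = 5,846,585.45 − 5,733,132.74 = CHF 113,453.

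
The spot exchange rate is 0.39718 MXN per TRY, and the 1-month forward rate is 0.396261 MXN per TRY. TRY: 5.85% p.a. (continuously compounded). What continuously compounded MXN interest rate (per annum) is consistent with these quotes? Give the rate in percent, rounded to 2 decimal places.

3.07%

T = 1/12 years.
CIP gives F = S · g_MXN/g_TRY, so g_MXN/g_TRY = 0.396261/0.39718 = 0.9976862.
TRY growth factor: e^(0.0585×1/12) = 1.0048869.
So the MXN growth factor = 1.0025618.
r = ln(1.0025618)/(1/12) = 0.030702 → 3.07%.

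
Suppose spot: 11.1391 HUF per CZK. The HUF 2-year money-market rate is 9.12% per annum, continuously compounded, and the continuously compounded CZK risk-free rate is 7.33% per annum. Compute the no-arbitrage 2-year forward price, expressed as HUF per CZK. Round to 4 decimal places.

11.5451

T = 2 years.
HUF accumulates by e^(0.0912×2) = 1.20009414.
CZK growth factor: e^(0.0733×2) = 1.15789071.
So F = 11.1391 × 1.20009414 / 1.15789071 = 11.545104 (HUF/CZK).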